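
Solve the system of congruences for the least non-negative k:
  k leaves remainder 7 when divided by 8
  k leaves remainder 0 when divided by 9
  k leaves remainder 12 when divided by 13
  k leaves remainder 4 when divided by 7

207

The moduli are pairwise coprime; N = 8·9·13·7 = 6552.
N/8 = 819; 819 ≡ 3 (mod 8); 3·3 ≡ 1, so inverse 3.
N/9 = 728; 728 ≡ 8 (mod 9); 8·8 ≡ 1, so inverse 8.
N/13 = 504; 504 ≡ 10 (mod 13); 10·4 ≡ 1, so inverse 4.
N/7 = 936; 936 ≡ 5 (mod 7); 5·3 ≡ 1, so inverse 3.
k ≡ 7·819·3 + 0·728·8 + 12·504·4 + 4·936·3 = 52623.
52623 mod 6552 = 207.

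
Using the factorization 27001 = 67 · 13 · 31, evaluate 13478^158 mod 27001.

18703

Mod 67: 13478 ≡ 11; by Fermat, exponent reduces to 158 mod 66 = 26; 11^26 ≡ 10 (mod 67).
Mod 13: 13478 ≡ 10; by Fermat, exponent reduces to 158 mod 12 = 2; 10^2 ≡ 9 (mod 13).
Mod 31: 13478 ≡ 24; by Fermat, exponent reduces to 158 mod 30 = 8; 24^8 ≡ 10 (mod 31).
Combine by CRT: x ≡ 10 (mod 67), x ≡ 9 (mod 13), x ≡ 10 (mod 31) ⇒ x ≡ 18703 (mod 27001).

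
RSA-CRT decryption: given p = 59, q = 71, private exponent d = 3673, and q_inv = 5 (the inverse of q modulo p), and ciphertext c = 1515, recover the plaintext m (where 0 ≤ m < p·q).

1571

d_p = d mod (p−1) = 3673 mod 58 = 19; d_q = d mod (q−1) = 33.
m₁ = c^(d_p) mod p: c ≡ 40 (mod 59), and 40^19 mod 59 = 37.
m₂ = c^(d_q) mod q: c ≡ 24 (mod 71), and 24^33 mod 71 = 9.
h = q_inv·(m₁ − m₂) mod p = 5·(37 − 9) mod 59 = 22.
m = m₂ + h·q = 9 + 22·71 = 1571.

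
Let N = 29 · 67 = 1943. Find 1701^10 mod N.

1746

Mod 29: 1701 ≡ 19; 19^10 ≡ 6 (mod 29).
Mod 67: 1701 ≡ 26; 26^10 ≡ 4 (mod 67).
Combine by CRT: x ≡ 6 (mod 29), x ≡ 4 (mod 67) ⇒ x ≡ 1746 (mod 1943).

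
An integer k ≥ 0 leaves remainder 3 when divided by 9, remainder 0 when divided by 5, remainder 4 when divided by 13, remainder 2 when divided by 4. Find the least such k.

Combine the congruences pairwise.
From k ≡ 3 (mod 9) write k = 3 + 9t. Substituting into k ≡ 0 (mod 5) gives 9t ≡ 2 (mod 5), and since 4⁻¹ ≡ 4 (mod 5), t ≡ 3. Hence k ≡ 3 + 9·3 = 30 (mod 45).
From k ≡ 30 (mod 45) write k = 30 + 45t. Substituting into k ≡ 4 (mod 13) gives 45t ≡ 0 (mod 13), and since 6⁻¹ ≡ 11 (mod 13), t ≡ 0. Hence k ≡ 30 + 45·0 = 30 (mod 585).
From k ≡ 30 (mod 585) write k = 30 + 585t. Substituting into k ≡ 2 (mod 4) gives 585t ≡ 0 (mod 4), and since 1⁻¹ ≡ 1 (mod 4), t ≡ 0. Hence k ≡ 30 + 585·0 = 30 (mod 2340).

30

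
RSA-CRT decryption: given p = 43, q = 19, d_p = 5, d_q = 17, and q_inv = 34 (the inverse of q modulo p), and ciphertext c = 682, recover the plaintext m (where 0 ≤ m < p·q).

m₁ = c^(d_p) mod p: c ≡ 37 (mod 43), and 37^5 mod 43 = 7.
m₂ = c^(d_q) mod q: c ≡ 17 (mod 19), and 17^17 mod 19 = 9.
h = q_inv·(m₁ − m₂) mod p = 34·(7 − 9) mod 43 = 18.
m = m₂ + h·q = 9 + 18·19 = 351.

351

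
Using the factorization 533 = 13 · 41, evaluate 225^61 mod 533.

Mod 13: 225 ≡ 4; by Fermat, exponent reduces to 61 mod 12 = 1; 4^1 ≡ 4 (mod 13).
Mod 41: 225 ≡ 20; by Fermat, exponent reduces to 61 mod 40 = 21; 20^21 ≡ 20 (mod 41).
Combine by CRT: x ≡ 4 (mod 13), x ≡ 20 (mod 41) ⇒ x ≡ 225 (mod 533).

225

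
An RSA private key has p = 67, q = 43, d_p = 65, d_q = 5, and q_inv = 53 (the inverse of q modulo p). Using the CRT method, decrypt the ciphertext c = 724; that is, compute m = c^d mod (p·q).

2113

m₁ = c^(d_p) mod p: c ≡ 54 (mod 67), and 54^65 mod 67 = 36.
m₂ = c^(d_q) mod q: c ≡ 36 (mod 43), and 36^5 mod 43 = 6.
h = q_inv·(m₁ − m₂) mod p = 53·(36 − 6) mod 67 = 49.
m = m₂ + h·q = 6 + 49·43 = 2113.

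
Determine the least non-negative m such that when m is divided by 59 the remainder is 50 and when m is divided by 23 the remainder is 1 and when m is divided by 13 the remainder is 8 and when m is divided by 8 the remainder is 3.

101707

The moduli are pairwise coprime; N = 59·23·13·8 = 141128.
N/59 = 2392; 2392 ≡ 32 (mod 59); 32·24 ≡ 1, so inverse 24.
N/23 = 6136; 6136 ≡ 18 (mod 23); 18·9 ≡ 1, so inverse 9.
N/13 = 10856; 10856 ≡ 1 (mod 13), inverse 1.
N/8 = 17641; 17641 ≡ 1 (mod 8), inverse 1.
m ≡ 50·2392·24 + 1·6136·9 + 8·10856·1 + 3·17641·1 = 3065395.
3065395 mod 141128 = 101707.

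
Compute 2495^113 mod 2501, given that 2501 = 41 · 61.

Mod 41: 2495 ≡ 35; by Fermat, exponent reduces to 113 mod 40 = 33; 35^33 ≡ 24 (mod 41).
Mod 61: 2495 ≡ 55; by Fermat, exponent reduces to 113 mod 60 = 53; 55^53 ≡ 26 (mod 61).
Combine by CRT: x ≡ 24 (mod 41), x ≡ 26 (mod 61) ⇒ x ≡ 270 (mod 2501).

270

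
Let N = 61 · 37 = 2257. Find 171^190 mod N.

1877

Mod 61: 171 ≡ 49; by Fermat, exponent reduces to 190 mod 60 = 10; 49^10 ≡ 47 (mod 61).
Mod 37: 171 ≡ 23; by Fermat, exponent reduces to 190 mod 36 = 10; 23^10 ≡ 27 (mod 37).
Combine by CRT: x ≡ 47 (mod 61), x ≡ 27 (mod 37) ⇒ x ≡ 1877 (mod 2257).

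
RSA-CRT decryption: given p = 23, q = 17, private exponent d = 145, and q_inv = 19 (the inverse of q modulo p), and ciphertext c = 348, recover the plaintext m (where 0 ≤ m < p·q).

d_p = d mod (p−1) = 145 mod 22 = 13; d_q = d mod (q−1) = 1.
m₁ = c^(d_p) mod p: c ≡ 3 (mod 23), and 3^13 mod 23 = 9.
m₂ = c^(d_q) mod q: c ≡ 8 (mod 17), and 8^1 mod 17 = 8.
h = q_inv·(m₁ − m₂) mod p = 19·(9 − 8) mod 23 = 19.
m = m₂ + h·q = 8 + 19·17 = 331.

331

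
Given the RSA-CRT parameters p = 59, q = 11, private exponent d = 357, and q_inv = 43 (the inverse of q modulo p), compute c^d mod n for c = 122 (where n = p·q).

243

d_p = d mod (p−1) = 357 mod 58 = 9; d_q = d mod (q−1) = 7.
m₁ = c^(d_p) mod p: c ≡ 4 (mod 59), and 4^9 mod 59 = 7.
m₂ = c^(d_q) mod q: c ≡ 1 (mod 11), and 1^7 mod 11 = 1.
h = q_inv·(m₁ − m₂) mod p = 43·(7 − 1) mod 59 = 22.
m = m₂ + h·q = 1 + 22·11 = 243.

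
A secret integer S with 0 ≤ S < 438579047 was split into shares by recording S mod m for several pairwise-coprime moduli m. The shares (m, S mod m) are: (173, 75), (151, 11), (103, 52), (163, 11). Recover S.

Combine the congruences pairwise.
From S ≡ 75 (mod 173) write S = 75 + 173t. Substituting into S ≡ 11 (mod 151) gives 173t ≡ 87 (mod 151), and since 22⁻¹ ≡ 103 (mod 151), t ≡ 52. Hence S ≡ 75 + 173·52 = 9071 (mod 26123).
From S ≡ 9071 (mod 26123) write S = 9071 + 26123t. Substituting into S ≡ 52 (mod 103) gives 26123t ≡ 45 (mod 103), and since 64⁻¹ ≡ 66 (mod 103), t ≡ 86. Hence S ≡ 9071 + 26123·86 = 2255649 (mod 2690669).
From S ≡ 2255649 (mod 2690669) write S = 2255649 + 2690669t. Substituting into S ≡ 11 (mod 163) gives 2690669t ≡ 119 (mod 163), and since 28⁻¹ ≡ 99 (mod 163), t ≡ 45. Hence S ≡ 2255649 + 2690669·45 = 123335754 (mod 438579047).

123335754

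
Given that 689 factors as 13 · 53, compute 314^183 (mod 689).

632

Mod 13: 314 ≡ 2; by Fermat, exponent reduces to 183 mod 12 = 3; 2^3 ≡ 8 (mod 13).
Mod 53: 314 ≡ 49; by Fermat, exponent reduces to 183 mod 52 = 27; 49^27 ≡ 49 (mod 53).
Combine by CRT: x ≡ 8 (mod 13), x ≡ 49 (mod 53) ⇒ x ≡ 632 (mod 689).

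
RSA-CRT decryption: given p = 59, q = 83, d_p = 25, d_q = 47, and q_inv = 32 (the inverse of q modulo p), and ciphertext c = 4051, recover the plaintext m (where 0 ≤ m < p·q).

m₁ = c^(d_p) mod p: c ≡ 39 (mod 59), and 39^25 mod 59 = 37.
m₂ = c^(d_q) mod q: c ≡ 67 (mod 83), and 67^47 mod 83 = 72.
h = q_inv·(m₁ − m₂) mod p = 32·(37 − 72) mod 59 = 1.
m = m₂ + h·q = 72 + 1·83 = 155.

155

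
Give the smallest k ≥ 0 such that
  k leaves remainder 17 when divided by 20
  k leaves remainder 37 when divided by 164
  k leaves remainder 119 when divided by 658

gcd(20, 164) = 4 and 4 | (37 − 17), so the pair is consistent; merging gives k ≡ 37 (mod 820), where 820 = lcm(20, 164).
gcd(820, 658) = 2 and 2 | (119 − 37), so the pair is consistent; merging gives k ≡ 27097 (mod 269780), where 269780 = lcm(820, 658).
The solution is unique modulo lcm(20, 164, 658) = 269780.

27097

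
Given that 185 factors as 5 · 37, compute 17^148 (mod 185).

Mod 5: 17 ≡ 2; since 4 | 148, by Fermat 2^148 ≡ 1 (mod 5).
Mod 37: 17 ≡ 17; by Fermat, exponent reduces to 148 mod 36 = 4; 17^4 ≡ 12 (mod 37).
Combine by CRT: x ≡ 1 (mod 5), x ≡ 12 (mod 37) ⇒ x ≡ 86 (mod 185).

86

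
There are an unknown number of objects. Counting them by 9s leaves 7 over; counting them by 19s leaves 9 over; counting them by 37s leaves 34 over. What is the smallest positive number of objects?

2365

From N ≡ 7 (mod 9) write N = 7 + 9t. Substituting into N ≡ 9 (mod 19) gives 9t ≡ 2 (mod 19), and since 9⁻¹ ≡ 17 (mod 19), t ≡ 15. Hence N ≡ 7 + 9·15 = 142 (mod 171).
From N ≡ 142 (mod 171) write N = 142 + 171t. Substituting into N ≡ 34 (mod 37) gives 171t ≡ 3 (mod 37), and since 23⁻¹ ≡ 29 (mod 37), t ≡ 13. Hence N ≡ 142 + 171·13 = 2365 (mod 6327).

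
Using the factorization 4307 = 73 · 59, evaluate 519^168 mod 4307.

Mod 73: 519 ≡ 8; by Fermat, exponent reduces to 168 mod 72 = 24; 8^24 ≡ 1 (mod 73).
Mod 59: 519 ≡ 47; by Fermat, exponent reduces to 168 mod 58 = 52; 47^52 ≡ 49 (mod 59).
Combine by CRT: x ≡ 1 (mod 73), x ≡ 49 (mod 59) ⇒ x ≡ 3943 (mod 4307).

3943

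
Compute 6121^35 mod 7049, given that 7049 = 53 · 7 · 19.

3813

Mod 53: 6121 ≡ 26; 26^35 ≡ 50 (mod 53).
Mod 7: 6121 ≡ 3; by Fermat, exponent reduces to 35 mod 6 = 5; 3^5 ≡ 5 (mod 7).
Mod 19: 6121 ≡ 3; by Fermat, exponent reduces to 35 mod 18 = 17; 3^17 ≡ 13 (mod 19).
Combine by CRT: x ≡ 50 (mod 53), x ≡ 5 (mod 7), x ≡ 13 (mod 19) ⇒ x ≡ 3813 (mod 7049).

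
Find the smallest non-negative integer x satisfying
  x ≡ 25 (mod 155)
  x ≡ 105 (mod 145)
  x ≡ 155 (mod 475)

347380

gcd(155, 145) = 5 and 5 | (105 − 25), so the pair is consistent; merging gives x ≡ 1265 (mod 4495), where 4495 = lcm(155, 145).
gcd(4495, 475) = 5 and 5 | (155 − 1265), so the pair is consistent; merging gives x ≡ 347380 (mod 427025), where 427025 = lcm(4495, 475).
The solution is unique modulo lcm(155, 145, 475) = 427025.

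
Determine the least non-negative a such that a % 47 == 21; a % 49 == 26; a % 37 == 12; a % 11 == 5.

The moduli are pairwise coprime; N = 47·49·37·11 = 937321.
N/47 = 19943; 19943 ≡ 15 (mod 47); 15·22 ≡ 1, so inverse 22.
N/49 = 19129; 19129 ≡ 19 (mod 49); 19·31 ≡ 1, so inverse 31.
N/37 = 25333; 25333 ≡ 25 (mod 37); 25·3 ≡ 1, so inverse 3.
N/11 = 85211; 85211 ≡ 5 (mod 11); 5·9 ≡ 1, so inverse 9.
a ≡ 21·19943·22 + 26·19129·31 + 12·25333·3 + 5·85211·9 = 29378123.
29378123 mod 937321 = 321172.

321172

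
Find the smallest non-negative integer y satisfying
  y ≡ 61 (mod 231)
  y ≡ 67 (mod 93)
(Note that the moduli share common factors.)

6298

Combine the congruences pairwise.
gcd(231, 93) = 3 and 3 | (67 − 61), so the pair is consistent; merging gives y ≡ 6298 (mod 7161), where 7161 = lcm(231, 93).
The solution is unique modulo lcm(231, 93) = 7161.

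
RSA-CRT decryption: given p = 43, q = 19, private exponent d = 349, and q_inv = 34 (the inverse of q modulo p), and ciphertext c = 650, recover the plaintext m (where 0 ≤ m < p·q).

291

d_p = d mod (p−1) = 349 mod 42 = 13; d_q = d mod (q−1) = 7.
m₁ = c^(d_p) mod p: c ≡ 5 (mod 43), and 5^13 mod 43 = 33.
m₂ = c^(d_q) mod q: c ≡ 4 (mod 19), and 4^7 mod 19 = 6.
h = q_inv·(m₁ − m₂) mod p = 34·(33 − 6) mod 43 = 15.
m = m₂ + h·q = 6 + 15·19 = 291.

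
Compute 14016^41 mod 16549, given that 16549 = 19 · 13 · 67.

2788

Mod 19: 14016 ≡ 13; by Fermat, exponent reduces to 41 mod 18 = 5; 13^5 ≡ 14 (mod 19).
Mod 13: 14016 ≡ 2; by Fermat, exponent reduces to 41 mod 12 = 5; 2^5 ≡ 6 (mod 13).
Mod 67: 14016 ≡ 13; 13^41 ≡ 41 (mod 67).
Combine by CRT: x ≡ 14 (mod 19), x ≡ 6 (mod 13), x ≡ 41 (mod 67) ⇒ x ≡ 2788 (mod 16549).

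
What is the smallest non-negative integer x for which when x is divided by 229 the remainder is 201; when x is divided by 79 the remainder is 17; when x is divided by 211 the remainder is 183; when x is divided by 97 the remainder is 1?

358478633

From x ≡ 201 (mod 229) write x = 201 + 229t. Substituting into x ≡ 17 (mod 79) gives 229t ≡ 53 (mod 79), and since 71⁻¹ ≡ 69 (mod 79), t ≡ 23. Hence x ≡ 201 + 229·23 = 5468 (mod 18091).
From x ≡ 5468 (mod 18091) write x = 5468 + 18091t. Substituting into x ≡ 183 (mod 211) gives 18091t ≡ 201 (mod 211), and since 156⁻¹ ≡ 23 (mod 211), t ≡ 192. Hence x ≡ 5468 + 18091·192 = 3478940 (mod 3817201).
From x ≡ 3478940 (mod 3817201) write x = 3478940 + 3817201t. Substituting into x ≡ 1 (mod 97) gives 3817201t ≡ 63 (mod 97), and since 57⁻¹ ≡ 80 (mod 97), t ≡ 93. Hence x ≡ 3478940 + 3817201·93 = 358478633 (mod 370268497).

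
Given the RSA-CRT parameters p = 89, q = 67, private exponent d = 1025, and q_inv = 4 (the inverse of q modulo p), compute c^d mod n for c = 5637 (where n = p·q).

d_p = d mod (p−1) = 1025 mod 88 = 57; d_q = d mod (q−1) = 35.
m₁ = c^(d_p) mod p: c ≡ 30 (mod 89), and 30^57 mod 89 = 31.
m₂ = c^(d_q) mod q: c ≡ 9 (mod 67), and 9^35 mod 67 = 14.
h = q_inv·(m₁ − m₂) mod p = 4·(31 − 14) mod 89 = 68.
m = m₂ + h·q = 14 + 68·67 = 4570.

4570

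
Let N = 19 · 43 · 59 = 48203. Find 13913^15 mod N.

35651

Mod 19: 13913 ≡ 5; 5^15 ≡ 7 (mod 19).
Mod 43: 13913 ≡ 24; 24^15 ≡ 4 (mod 43).
Mod 59: 13913 ≡ 48; 48^15 ≡ 15 (mod 59).
Combine by CRT: x ≡ 7 (mod 19), x ≡ 4 (mod 43), x ≡ 15 (mod 59) ⇒ x ≡ 35651 (mod 48203).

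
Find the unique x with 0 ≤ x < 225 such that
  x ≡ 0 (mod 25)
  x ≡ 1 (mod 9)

100

From x ≡ 0 (mod 25) write x = 0 + 25t. Substituting into x ≡ 1 (mod 9) gives 25t ≡ 1 (mod 9), and since 7⁻¹ ≡ 4 (mod 9), t ≡ 4. Hence x ≡ 0 + 25·4 = 100 (mod 225).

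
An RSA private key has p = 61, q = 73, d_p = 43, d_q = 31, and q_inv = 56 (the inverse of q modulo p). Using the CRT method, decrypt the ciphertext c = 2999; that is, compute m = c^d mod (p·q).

m₁ = c^(d_p) mod p: c ≡ 10 (mod 61), and 10^43 mod 61 = 30.
m₂ = c^(d_q) mod q: c ≡ 6 (mod 73), and 6^31 mod 73 = 25.
h = q_inv·(m₁ − m₂) mod p = 56·(30 − 25) mod 61 = 36.
m = m₂ + h·q = 25 + 36·73 = 2653.

2653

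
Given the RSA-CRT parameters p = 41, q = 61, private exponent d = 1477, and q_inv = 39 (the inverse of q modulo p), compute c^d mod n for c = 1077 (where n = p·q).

833

d_p = d mod (p−1) = 1477 mod 40 = 37; d_q = d mod (q−1) = 37.
m₁ = c^(d_p) mod p: c ≡ 11 (mod 41), and 11^37 mod 41 = 13.
m₂ = c^(d_q) mod q: c ≡ 40 (mod 61), and 40^37 mod 61 = 40.
h = q_inv·(m₁ − m₂) mod p = 39·(13 − 40) mod 41 = 13.
m = m₂ + h·q = 40 + 13·61 = 833.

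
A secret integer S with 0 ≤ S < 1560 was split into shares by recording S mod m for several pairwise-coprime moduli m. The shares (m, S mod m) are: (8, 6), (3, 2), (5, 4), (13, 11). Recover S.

From S ≡ 6 (mod 8) write S = 6 + 8t. Substituting into S ≡ 2 (mod 3) gives 8t ≡ 2 (mod 3), and since 2⁻¹ ≡ 2 (mod 3), t ≡ 1. Hence S ≡ 6 + 8·1 = 14 (mod 24).
From S ≡ 14 (mod 24) write S = 14 + 24t. Substituting into S ≡ 4 (mod 5) gives 24t ≡ 0 (mod 5), and since 4⁻¹ ≡ 4 (mod 5), t ≡ 0. Hence S ≡ 14 + 24·0 = 14 (mod 120).
From S ≡ 14 (mod 120) write S = 14 + 120t. Substituting into S ≡ 11 (mod 13) gives 120t ≡ 10 (mod 13), and since 3⁻¹ ≡ 9 (mod 13), t ≡ 12. Hence S ≡ 14 + 120·12 = 1454 (mod 1560).

1454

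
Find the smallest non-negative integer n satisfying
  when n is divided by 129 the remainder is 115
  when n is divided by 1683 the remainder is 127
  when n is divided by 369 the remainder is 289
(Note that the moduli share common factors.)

1516510

gcd(129, 1683) = 3 and 3 | (127 − 115), so the pair is consistent; merging gives n ≡ 69130 (mod 72369), where 72369 = lcm(129, 1683).
gcd(72369, 369) = 9 and 9 | (289 − 69130), so the pair is consistent; merging gives n ≡ 1516510 (mod 2967129), where 2967129 = lcm(72369, 369).
The solution is unique modulo lcm(129, 1683, 369) = 2967129.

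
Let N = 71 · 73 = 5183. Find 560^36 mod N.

Mod 71: 560 ≡ 63; 63^36 ≡ 8 (mod 71).
Mod 73: 560 ≡ 49; 49^36 ≡ 1 (mod 73).
Combine by CRT: x ≡ 8 (mod 71), x ≡ 1 (mod 73) ⇒ x ≡ 2848 (mod 5183).

2848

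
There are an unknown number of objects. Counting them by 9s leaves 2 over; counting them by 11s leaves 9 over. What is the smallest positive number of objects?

From N ≡ 2 (mod 9) write N = 2 + 9t. Substituting into N ≡ 9 (mod 11) gives 9t ≡ 7 (mod 11), and since 9⁻¹ ≡ 5 (mod 11), t ≡ 2. Hence N ≡ 2 + 9·2 = 20 (mod 99).

20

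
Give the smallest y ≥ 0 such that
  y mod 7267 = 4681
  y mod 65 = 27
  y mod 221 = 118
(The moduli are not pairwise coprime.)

353497

gcd(7267, 65) = 13 and 13 | (27 − 4681), so the pair is consistent; merging gives y ≡ 26482 (mod 36335), where 36335 = lcm(7267, 65).
gcd(36335, 221) = 13 and 13 | (118 − 26482), so the pair is consistent; merging gives y ≡ 353497 (mod 617695), where 617695 = lcm(36335, 221).
The solution is unique modulo lcm(7267, 65, 221) = 617695.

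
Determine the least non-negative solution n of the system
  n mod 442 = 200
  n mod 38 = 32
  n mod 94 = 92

gcd(442, 38) = 2 and 2 | (32 − 200), so the pair is consistent; merging gives n ≡ 5504 (mod 8398), where 8398 = lcm(442, 38).
gcd(8398, 94) = 2 and 2 | (92 − 5504), so the pair is consistent; merging gives n ≡ 114678 (mod 394706), where 394706 = lcm(8398, 94).
The solution is unique modulo lcm(442, 38, 94) = 394706.

114678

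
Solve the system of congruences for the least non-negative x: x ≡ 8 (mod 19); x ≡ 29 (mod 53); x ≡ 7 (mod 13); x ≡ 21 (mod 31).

366100

The moduli are pairwise coprime; N = 19·53·13·31 = 405821.
N/19 = 21359; 21359 ≡ 3 (mod 19); 3·13 ≡ 1, so inverse 13.
N/53 = 7657; 7657 ≡ 25 (mod 53); 25·17 ≡ 1, so inverse 17.
N/13 = 31217; 31217 ≡ 4 (mod 13); 4·10 ≡ 1, so inverse 10.
N/31 = 13091; 13091 ≡ 9 (mod 31); 9·7 ≡ 1, so inverse 7.
x ≡ 8·21359·13 + 29·7657·17 + 7·31217·10 + 21·13091·7 = 10105804.
10105804 mod 405821 = 366100.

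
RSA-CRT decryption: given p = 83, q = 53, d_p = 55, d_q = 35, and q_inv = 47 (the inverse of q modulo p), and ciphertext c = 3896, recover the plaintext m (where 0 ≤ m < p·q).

m₁ = c^(d_p) mod p: c ≡ 78 (mod 83), and 78^55 mod 83 = 69.
m₂ = c^(d_q) mod q: c ≡ 27 (mod 53), and 27^35 mod 53 = 3.
h = q_inv·(m₁ − m₂) mod p = 47·(69 − 3) mod 83 = 31.
m = m₂ + h·q = 3 + 31·53 = 1646.

1646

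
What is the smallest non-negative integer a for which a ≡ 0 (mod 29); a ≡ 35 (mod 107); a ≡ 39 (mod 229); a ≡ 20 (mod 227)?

From a ≡ 0 (mod 29) write a = 0 + 29t. Substituting into a ≡ 35 (mod 107) gives 29t ≡ 35 (mod 107), and since 29⁻¹ ≡ 48 (mod 107), t ≡ 75. Hence a ≡ 0 + 29·75 = 2175 (mod 3103).
From a ≡ 2175 (mod 3103) write a = 2175 + 3103t. Substituting into a ≡ 39 (mod 229) gives 3103t ≡ 154 (mod 229), and since 126⁻¹ ≡ 20 (mod 229), t ≡ 103. Hence a ≡ 2175 + 3103·103 = 321784 (mod 710587).
From a ≡ 321784 (mod 710587) write a = 321784 + 710587t. Substituting into a ≡ 20 (mod 227) gives 710587t ≡ 122 (mod 227), and since 77⁻¹ ≡ 171 (mod 227), t ≡ 205. Hence a ≡ 321784 + 710587·205 = 145992119 (mod 161303249).

145992119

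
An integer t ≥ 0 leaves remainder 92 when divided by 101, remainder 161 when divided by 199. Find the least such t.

From t ≡ 92 (mod 101) write t = 92 + 101s. Substituting into t ≡ 161 (mod 199) gives 101s ≡ 69 (mod 199), and since 101⁻¹ ≡ 67 (mod 199), s ≡ 46. Hence t ≡ 92 + 101·46 = 4738 (mod 20099).

4738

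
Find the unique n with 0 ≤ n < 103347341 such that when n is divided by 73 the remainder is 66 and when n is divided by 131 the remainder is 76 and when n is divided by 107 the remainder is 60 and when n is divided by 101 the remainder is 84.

The moduli are pairwise coprime; M = 73·131·107·101 = 103347341.
M/73 = 1415717; 1415717 ≡ 28 (mod 73); 28·60 ≡ 1, so inverse 60.
M/131 = 788911; 788911 ≡ 29 (mod 131); 29·122 ≡ 1, so inverse 122.
M/107 = 965863; 965863 ≡ 81 (mod 107); 81·37 ≡ 1, so inverse 37.
M/101 = 1023241; 1023241 ≡ 10 (mod 101); 10·91 ≡ 1, so inverse 91.
n ≡ 66·1415717·60 + 76·788911·122 + 60·965863·37 + 84·1023241·91 = 22886892176.
22886892176 mod 103347341 = 47129815.

47129815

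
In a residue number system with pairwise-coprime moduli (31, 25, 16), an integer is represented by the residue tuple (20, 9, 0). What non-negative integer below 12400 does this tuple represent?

7584

From x ≡ 20 (mod 31) write x = 20 + 31t. Substituting into x ≡ 9 (mod 25) gives 31t ≡ 14 (mod 25), and since 6⁻¹ ≡ 21 (mod 25), t ≡ 19. Hence x ≡ 20 + 31·19 = 609 (mod 775).
From x ≡ 609 (mod 775) write x = 609 + 775t. Substituting into x ≡ 0 (mod 16) gives 775t ≡ 15 (mod 16), and since 7⁻¹ ≡ 7 (mod 16), t ≡ 9. Hence x ≡ 609 + 775·9 = 7584 (mod 12400).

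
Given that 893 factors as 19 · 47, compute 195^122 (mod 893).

Mod 19: 195 ≡ 5; by Fermat, exponent reduces to 122 mod 18 = 14; 5^14 ≡ 9 (mod 19).
Mod 47: 195 ≡ 7; by Fermat, exponent reduces to 122 mod 46 = 30; 7^30 ≡ 9 (mod 47).
Combine by CRT: x ≡ 9 (mod 19), x ≡ 9 (mod 47) ⇒ x ≡ 9 (mod 893).

9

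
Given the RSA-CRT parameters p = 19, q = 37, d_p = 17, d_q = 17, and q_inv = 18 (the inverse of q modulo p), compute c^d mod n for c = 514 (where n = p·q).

m₁ = c^(d_p) mod p: c ≡ 1 (mod 19), and 1^17 mod 19 = 1.
m₂ = c^(d_q) mod q: c ≡ 33 (mod 37), and 33^17 mod 37 = 9.
h = q_inv·(m₁ − m₂) mod p = 18·(1 − 9) mod 19 = 8.
m = m₂ + h·q = 9 + 8·37 = 305.

305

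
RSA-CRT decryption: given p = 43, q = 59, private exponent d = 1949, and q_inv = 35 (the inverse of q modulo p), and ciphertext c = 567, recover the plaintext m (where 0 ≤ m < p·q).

641

d_p = d mod (p−1) = 1949 mod 42 = 17; d_q = d mod (q−1) = 35.
m₁ = c^(d_p) mod p: c ≡ 8 (mod 43), and 8^17 mod 43 = 39.
m₂ = c^(d_q) mod q: c ≡ 36 (mod 59), and 36^35 mod 59 = 51.
h = q_inv·(m₁ − m₂) mod p = 35·(39 − 51) mod 43 = 10.
m = m₂ + h·q = 51 + 10·59 = 641.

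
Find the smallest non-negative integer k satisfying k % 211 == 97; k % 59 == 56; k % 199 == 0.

The moduli are pairwise coprime; N = 211·59·199 = 2477351.
N/211 = 11741; 11741 ≡ 136 (mod 211); 136·45 ≡ 1, so inverse 45.
N/59 = 41989; 41989 ≡ 40 (mod 59); 40·31 ≡ 1, so inverse 31.
N/199 = 12449; 12449 ≡ 111 (mod 199); 111·52 ≡ 1, so inverse 52.
k ≡ 97·11741·45 + 56·41989·31 + 0·12449·52 = 124142369.
124142369 mod 2477351 = 274819.

274819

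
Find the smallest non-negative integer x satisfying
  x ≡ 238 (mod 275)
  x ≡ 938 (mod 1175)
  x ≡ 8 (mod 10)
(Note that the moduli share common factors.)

Combine the congruences pairwise.
gcd(275, 1175) = 25 and 25 | (938 − 238), so the pair is consistent; merging gives x ≡ 11513 (mod 12925), where 12925 = lcm(275, 1175).
gcd(12925, 10) = 5 and 5 | (8 − 11513), so the pair is consistent; merging gives x ≡ 24438 (mod 25850), where 25850 = lcm(12925, 10).
The solution is unique modulo lcm(275, 1175, 10) = 25850.

24438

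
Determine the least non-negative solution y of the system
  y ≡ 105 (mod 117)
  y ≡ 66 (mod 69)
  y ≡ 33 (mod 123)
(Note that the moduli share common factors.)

20697

Combine the congruences pairwise.
gcd(117, 69) = 3 and 3 | (66 − 105), so the pair is consistent; merging gives y ≡ 1860 (mod 2691), where 2691 = lcm(117, 69).
gcd(2691, 123) = 3 and 3 | (33 − 1860), so the pair is consistent; merging gives y ≡ 20697 (mod 110331), where 110331 = lcm(2691, 123).
The solution is unique modulo lcm(117, 69, 123) = 110331.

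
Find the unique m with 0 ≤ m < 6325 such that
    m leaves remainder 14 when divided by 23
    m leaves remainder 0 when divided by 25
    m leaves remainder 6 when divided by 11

3625

Combine the congruences pairwise.
From m ≡ 14 (mod 23) write m = 14 + 23t. Substituting into m ≡ 0 (mod 25) gives 23t ≡ 11 (mod 25), and since 23⁻¹ ≡ 12 (mod 25), t ≡ 7. Hence m ≡ 14 + 23·7 = 175 (mod 575).
From m ≡ 175 (mod 575) write m = 175 + 575t. Substituting into m ≡ 6 (mod 11) gives 575t ≡ 7 (mod 11), and since 3⁻¹ ≡ 4 (mod 11), t ≡ 6. Hence m ≡ 175 + 575·6 = 3625 (mod 6325).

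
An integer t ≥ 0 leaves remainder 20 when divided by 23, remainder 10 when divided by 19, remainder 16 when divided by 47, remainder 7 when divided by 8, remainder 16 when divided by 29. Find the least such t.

1871415

Combine the congruences pairwise.
From t ≡ 20 (mod 23) write t = 20 + 23s. Substituting into t ≡ 10 (mod 19) gives 23s ≡ 9 (mod 19), and since 4⁻¹ ≡ 5 (mod 19), s ≡ 7. Hence t ≡ 20 + 23·7 = 181 (mod 437).
From t ≡ 181 (mod 437) write t = 181 + 437s. Substituting into t ≡ 16 (mod 47) gives 437s ≡ 23 (mod 47), and since 14⁻¹ ≡ 37 (mod 47), s ≡ 5. Hence t ≡ 181 + 437·5 = 2366 (mod 20539).
From t ≡ 2366 (mod 20539) write t = 2366 + 20539s. Substituting into t ≡ 7 (mod 8) gives 20539s ≡ 1 (mod 8), and since 3⁻¹ ≡ 3 (mod 8), s ≡ 3. Hence t ≡ 2366 + 20539·3 = 63983 (mod 164312).
From t ≡ 63983 (mod 164312) write t = 63983 + 164312s. Substituting into t ≡ 16 (mod 29) gives 164312s ≡ 7 (mod 29), and since 27⁻¹ ≡ 14 (mod 29), s ≡ 11. Hence t ≡ 63983 + 164312·11 = 1871415 (mod 4765048).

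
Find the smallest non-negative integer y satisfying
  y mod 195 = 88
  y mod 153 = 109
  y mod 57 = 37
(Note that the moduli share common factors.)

Combine the congruences pairwise.
gcd(195, 153) = 3 and 3 | (109 − 88), so the pair is consistent; merging gives y ≡ 5158 (mod 9945), where 9945 = lcm(195, 153).
gcd(9945, 57) = 3 and 3 | (37 − 5158), so the pair is consistent; merging gives y ≡ 134443 (mod 188955), where 188955 = lcm(9945, 57).
The solution is unique modulo lcm(195, 153, 57) = 188955.

134443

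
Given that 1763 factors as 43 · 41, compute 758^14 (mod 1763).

Mod 43: 758 ≡ 27; 27^14 ≡ 1 (mod 43).
Mod 41: 758 ≡ 20; 20^14 ≡ 23 (mod 41).
Combine by CRT: x ≡ 1 (mod 43), x ≡ 23 (mod 41) ⇒ x ≡ 474 (mod 1763).

474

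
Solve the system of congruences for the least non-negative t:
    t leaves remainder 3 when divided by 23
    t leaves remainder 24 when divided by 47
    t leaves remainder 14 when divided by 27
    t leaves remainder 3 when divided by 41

1025987

The moduli are pairwise coprime; N = 23·47·27·41 = 1196667.
N/23 = 52029; 52029 ≡ 3 (mod 23); 3·8 ≡ 1, so inverse 8.
N/47 = 25461; 25461 ≡ 34 (mod 47); 34·18 ≡ 1, so inverse 18.
N/27 = 44321; 44321 ≡ 14 (mod 27); 14·2 ≡ 1, so inverse 2.
N/41 = 29187; 29187 ≡ 36 (mod 41); 36·8 ≡ 1, so inverse 8.
t ≡ 3·52029·8 + 24·25461·18 + 14·44321·2 + 3·29187·8 = 14189324.
14189324 mod 1196667 = 1025987.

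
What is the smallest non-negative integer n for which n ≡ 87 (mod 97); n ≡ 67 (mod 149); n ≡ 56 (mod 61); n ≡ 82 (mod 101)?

Combine the congruences pairwise.
From n ≡ 87 (mod 97) write n = 87 + 97t. Substituting into n ≡ 67 (mod 149) gives 97t ≡ 129 (mod 149), and since 97⁻¹ ≡ 106 (mod 149), t ≡ 115. Hence n ≡ 87 + 97·115 = 11242 (mod 14453).
From n ≡ 11242 (mod 14453) write n = 11242 + 14453t. Substituting into n ≡ 56 (mod 61) gives 14453t ≡ 38 (mod 61), and since 57⁻¹ ≡ 15 (mod 61), t ≡ 21. Hence n ≡ 11242 + 14453·21 = 314755 (mod 881633).
From n ≡ 314755 (mod 881633) write n = 314755 + 881633t. Substituting into n ≡ 82 (mod 101) gives 881633t ≡ 43 (mod 101), and since 4⁻¹ ≡ 76 (mod 101), t ≡ 36. Hence n ≡ 314755 + 881633·36 = 32053543 (mod 89044933).

32053543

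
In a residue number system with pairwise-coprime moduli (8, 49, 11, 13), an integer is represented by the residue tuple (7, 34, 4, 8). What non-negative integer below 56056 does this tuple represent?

The moduli are pairwise coprime; N = 8·49·11·13 = 56056.
N/8 = 7007; 7007 ≡ 7 (mod 8); 7·7 ≡ 1, so inverse 7.
N/49 = 1144; 1144 ≡ 17 (mod 49); 17·26 ≡ 1, so inverse 26.
N/11 = 5096; 5096 ≡ 3 (mod 11); 3·4 ≡ 1, so inverse 4.
N/13 = 4312; 4312 ≡ 9 (mod 13); 9·3 ≡ 1, so inverse 3.
x ≡ 7·7007·7 + 34·1144·26 + 4·5096·4 + 8·4312·3 = 1539663.
1539663 mod 56056 = 26151.

26151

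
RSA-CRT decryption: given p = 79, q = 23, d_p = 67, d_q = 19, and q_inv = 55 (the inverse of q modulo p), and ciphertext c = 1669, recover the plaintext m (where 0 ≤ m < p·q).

m₁ = c^(d_p) mod p: c ≡ 10 (mod 79), and 10^67 mod 79 = 21.
m₂ = c^(d_q) mod q: c ≡ 13 (mod 23), and 13^19 mod 23 = 2.
h = q_inv·(m₁ − m₂) mod p = 55·(21 − 2) mod 79 = 18.
m = m₂ + h·q = 2 + 18·23 = 416.

416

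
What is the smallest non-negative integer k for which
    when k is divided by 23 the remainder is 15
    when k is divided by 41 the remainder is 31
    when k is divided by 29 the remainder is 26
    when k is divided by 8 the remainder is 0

From k ≡ 15 (mod 23) write k = 15 + 23t. Substituting into k ≡ 31 (mod 41) gives 23t ≡ 16 (mod 41), and since 23⁻¹ ≡ 25 (mod 41), t ≡ 31. Hence k ≡ 15 + 23·31 = 728 (mod 943).
From k ≡ 728 (mod 943) write k = 728 + 943t. Substituting into k ≡ 26 (mod 29) gives 943t ≡ 23 (mod 29), and since 15⁻¹ ≡ 2 (mod 29), t ≡ 17. Hence k ≡ 728 + 943·17 = 16759 (mod 27347).
From k ≡ 16759 (mod 27347) write k = 16759 + 27347t. Substituting into k ≡ 0 (mod 8) gives 27347t ≡ 1 (mod 8), and since 3⁻¹ ≡ 3 (mod 8), t ≡ 3. Hence k ≡ 16759 + 27347·3 = 98800 (mod 218776).

98800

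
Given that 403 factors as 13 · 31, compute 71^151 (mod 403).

319

Mod 13: 71 ≡ 6; by Fermat, exponent reduces to 151 mod 12 = 7; 6^7 ≡ 7 (mod 13).
Mod 31: 71 ≡ 9; by Fermat, exponent reduces to 151 mod 30 = 1; 9^1 ≡ 9 (mod 31).
Combine by CRT: x ≡ 7 (mod 13), x ≡ 9 (mod 31) ⇒ x ≡ 319 (mod 403).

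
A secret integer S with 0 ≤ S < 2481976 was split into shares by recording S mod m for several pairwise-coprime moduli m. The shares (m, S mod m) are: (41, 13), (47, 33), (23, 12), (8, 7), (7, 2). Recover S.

2101591

From S ≡ 13 (mod 41) write S = 13 + 41t. Substituting into S ≡ 33 (mod 47) gives 41t ≡ 20 (mod 47), and since 41⁻¹ ≡ 39 (mod 47), t ≡ 28. Hence S ≡ 13 + 41·28 = 1161 (mod 1927).
From S ≡ 1161 (mod 1927) write S = 1161 + 1927t. Substituting into S ≡ 12 (mod 23) gives 1927t ≡ 1 (mod 23), and since 18⁻¹ ≡ 9 (mod 23), t ≡ 9. Hence S ≡ 1161 + 1927·9 = 18504 (mod 44321).
From S ≡ 18504 (mod 44321) write S = 18504 + 44321t. Substituting into S ≡ 7 (mod 8) gives 44321t ≡ 7 (mod 8), and since 1⁻¹ ≡ 1 (mod 8), t ≡ 7. Hence S ≡ 18504 + 44321·7 = 328751 (mod 354568).
From S ≡ 328751 (mod 354568) write S = 328751 + 354568t. Substituting into S ≡ 2 (mod 7) gives 354568t ≡ 6 (mod 7), and since 4⁻¹ ≡ 2 (mod 7), t ≡ 5. Hence S ≡ 328751 + 354568·5 = 2101591 (mod 2481976).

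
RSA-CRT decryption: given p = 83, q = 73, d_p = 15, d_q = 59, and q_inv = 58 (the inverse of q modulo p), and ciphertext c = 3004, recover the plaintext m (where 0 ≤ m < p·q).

5169

m₁ = c^(d_p) mod p: c ≡ 16 (mod 83), and 16^15 mod 83 = 23.
m₂ = c^(d_q) mod q: c ≡ 11 (mod 73), and 11^59 mod 73 = 59.
h = q_inv·(m₁ − m₂) mod p = 58·(23 − 59) mod 83 = 70.
m = m₂ + h·q = 59 + 70·73 = 5169.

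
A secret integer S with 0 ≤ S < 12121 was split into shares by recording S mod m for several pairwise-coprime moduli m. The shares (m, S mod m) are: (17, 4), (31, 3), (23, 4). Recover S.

5087

The moduli are pairwise coprime; N = 17·31·23 = 12121.
N/17 = 713; 713 ≡ 16 (mod 17); 16·16 ≡ 1, so inverse 16.
N/31 = 391; 391 ≡ 19 (mod 31); 19·18 ≡ 1, so inverse 18.
N/23 = 527; 527 ≡ 21 (mod 23); 21·11 ≡ 1, so inverse 11.
S ≡ 4·713·16 + 3·391·18 + 4·527·11 = 89934.
89934 mod 12121 = 5087.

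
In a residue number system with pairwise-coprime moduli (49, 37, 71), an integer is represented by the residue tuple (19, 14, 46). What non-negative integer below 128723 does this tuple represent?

Combine the congruences pairwise.
From x ≡ 19 (mod 49) write x = 19 + 49t. Substituting into x ≡ 14 (mod 37) gives 49t ≡ 32 (mod 37), and since 12⁻¹ ≡ 34 (mod 37), t ≡ 15. Hence x ≡ 19 + 49·15 = 754 (mod 1813).
From x ≡ 754 (mod 1813) write x = 754 + 1813t. Substituting into x ≡ 46 (mod 71) gives 1813t ≡ 2 (mod 71), and since 38⁻¹ ≡ 43 (mod 71), t ≡ 15. Hence x ≡ 754 + 1813·15 = 27949 (mod 128723).

27949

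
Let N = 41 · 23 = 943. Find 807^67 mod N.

600

Mod 41: 807 ≡ 28; by Fermat, exponent reduces to 67 mod 40 = 27; 28^27 ≡ 26 (mod 41).
Mod 23: 807 ≡ 2; by Fermat, exponent reduces to 67 mod 22 = 1; 2^1 ≡ 2 (mod 23).
Combine by CRT: x ≡ 26 (mod 41), x ≡ 2 (mod 23) ⇒ x ≡ 600 (mod 943).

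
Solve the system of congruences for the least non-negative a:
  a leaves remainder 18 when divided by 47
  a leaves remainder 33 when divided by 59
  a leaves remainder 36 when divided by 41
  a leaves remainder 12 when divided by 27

The moduli are pairwise coprime; N = 47·59·41·27 = 3069711.
N/47 = 65313; 65313 ≡ 30 (mod 47); 30·11 ≡ 1, so inverse 11.
N/59 = 52029; 52029 ≡ 50 (mod 59); 50·13 ≡ 1, so inverse 13.
N/41 = 74871; 74871 ≡ 5 (mod 41); 5·33 ≡ 1, so inverse 33.
N/27 = 113693; 113693 ≡ 23 (mod 27); 23·20 ≡ 1, so inverse 20.
a ≡ 18·65313·11 + 33·52029·13 + 36·74871·33 + 12·113693·20 = 151485483.
151485483 mod 3069711 = 1069644.

1069644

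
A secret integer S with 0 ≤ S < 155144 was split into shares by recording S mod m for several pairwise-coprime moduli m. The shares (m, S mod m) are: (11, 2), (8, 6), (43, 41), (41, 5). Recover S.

43342

The moduli are pairwise coprime; N = 11·8·43·41 = 155144.
N/11 = 14104; 14104 ≡ 2 (mod 11); 2·6 ≡ 1, so inverse 6.
N/8 = 19393; 19393 ≡ 1 (mod 8), inverse 1.
N/43 = 3608; 3608 ≡ 39 (mod 43); 39·32 ≡ 1, so inverse 32.
N/41 = 3784; 3784 ≡ 12 (mod 41); 12·24 ≡ 1, so inverse 24.
S ≡ 2·14104·6 + 6·19393·1 + 41·3608·32 + 5·3784·24 = 5473382.
5473382 mod 155144 = 43342.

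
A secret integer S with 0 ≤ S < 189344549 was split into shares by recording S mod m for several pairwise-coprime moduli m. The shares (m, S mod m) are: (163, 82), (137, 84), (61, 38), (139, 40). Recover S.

185634262

The moduli are pairwise coprime; N = 163·137·61·139 = 189344549.
N/163 = 1161623; 1161623 ≡ 85 (mod 163); 85·140 ≡ 1, so inverse 140.
N/137 = 1382077; 1382077 ≡ 21 (mod 137); 21·124 ≡ 1, so inverse 124.
N/61 = 3104009; 3104009 ≡ 24 (mod 61); 24·28 ≡ 1, so inverse 28.
N/139 = 1362191; 1362191 ≡ 130 (mod 139); 130·108 ≡ 1, so inverse 108.
S ≡ 82·1161623·140 + 84·1382077·124 + 38·3104009·28 + 40·1362191·108 = 36918476768.
36918476768 mod 189344549 = 185634262.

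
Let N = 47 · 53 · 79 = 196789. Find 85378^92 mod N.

Mod 47: 85378 ≡ 26; since 46 | 92, by Fermat 26^92 ≡ 1 (mod 47).
Mod 53: 85378 ≡ 48; by Fermat, exponent reduces to 92 mod 52 = 40; 48^40 ≡ 44 (mod 53).
Mod 79: 85378 ≡ 58; by Fermat, exponent reduces to 92 mod 78 = 14; 58^14 ≡ 21 (mod 79).
Combine by CRT: x ≡ 1 (mod 47), x ≡ 44 (mod 53), x ≡ 21 (mod 79) ⇒ x ≡ 138745 (mod 196789).

138745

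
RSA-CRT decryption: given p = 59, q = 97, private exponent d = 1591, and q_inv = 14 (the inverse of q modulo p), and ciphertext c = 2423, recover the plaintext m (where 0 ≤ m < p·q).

d_p = d mod (p−1) = 1591 mod 58 = 25; d_q = d mod (q−1) = 55.
m₁ = c^(d_p) mod p: c ≡ 4 (mod 59), and 4^25 mod 59 = 3.
m₂ = c^(d_q) mod q: c ≡ 95 (mod 97), and 95^55 mod 97 = 66.
h = q_inv·(m₁ − m₂) mod p = 14·(3 − 66) mod 59 = 3.
m = m₂ + h·q = 66 + 3·97 = 357.

357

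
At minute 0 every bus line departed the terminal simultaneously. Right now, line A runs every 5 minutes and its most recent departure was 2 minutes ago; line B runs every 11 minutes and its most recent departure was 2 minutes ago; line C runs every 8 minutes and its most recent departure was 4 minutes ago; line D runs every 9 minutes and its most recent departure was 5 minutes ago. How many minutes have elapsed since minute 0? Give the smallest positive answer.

1652

The moduli are pairwise coprime; N = 5·11·8·9 = 3960.
N/5 = 792; 792 ≡ 2 (mod 5); 2·3 ≡ 1, so inverse 3.
N/11 = 360; 360 ≡ 8 (mod 11); 8·7 ≡ 1, so inverse 7.
N/8 = 495; 495 ≡ 7 (mod 8); 7·7 ≡ 1, so inverse 7.
N/9 = 440; 440 ≡ 8 (mod 9); 8·8 ≡ 1, so inverse 8.
t ≡ 2·792·3 + 2·360·7 + 4·495·7 + 5·440·8 = 41252.
41252 mod 3960 = 1652.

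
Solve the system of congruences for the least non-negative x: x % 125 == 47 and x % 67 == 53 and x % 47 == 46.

47422

Combine the congruences pairwise.
From x ≡ 47 (mod 125) write x = 47 + 125t. Substituting into x ≡ 53 (mod 67) gives 125t ≡ 6 (mod 67), and since 58⁻¹ ≡ 52 (mod 67), t ≡ 44. Hence x ≡ 47 + 125·44 = 5547 (mod 8375).
From x ≡ 5547 (mod 8375) write x = 5547 + 8375t. Substituting into x ≡ 46 (mod 47) gives 8375t ≡ 45 (mod 47), and since 9⁻¹ ≡ 21 (mod 47), t ≡ 5. Hence x ≡ 5547 + 8375·5 = 47422 (mod 393625).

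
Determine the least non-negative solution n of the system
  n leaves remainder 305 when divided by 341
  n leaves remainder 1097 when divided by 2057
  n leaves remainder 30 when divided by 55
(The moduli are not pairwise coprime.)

235595

Combine the congruences pairwise.
gcd(341, 2057) = 11 and 11 | (1097 − 305), so the pair is consistent; merging gives n ≡ 44294 (mod 63767), where 63767 = lcm(341, 2057).
gcd(63767, 55) = 11 and 11 | (30 − 44294), so the pair is consistent; merging gives n ≡ 235595 (mod 318835), where 318835 = lcm(63767, 55).
The solution is unique modulo lcm(341, 2057, 55) = 318835.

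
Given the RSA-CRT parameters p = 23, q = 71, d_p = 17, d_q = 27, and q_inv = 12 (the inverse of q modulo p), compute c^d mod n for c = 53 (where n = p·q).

m₁ = c^(d_p) mod p: c ≡ 7 (mod 23), and 7^17 mod 23 = 19.
m₂ = c^(d_q) mod q: c ≡ 53 (mod 71), and 53^27 mod 71 = 68.
h = q_inv·(m₁ − m₂) mod p = 12·(19 − 68) mod 23 = 10.
m = m₂ + h·q = 68 + 10·71 = 778.

778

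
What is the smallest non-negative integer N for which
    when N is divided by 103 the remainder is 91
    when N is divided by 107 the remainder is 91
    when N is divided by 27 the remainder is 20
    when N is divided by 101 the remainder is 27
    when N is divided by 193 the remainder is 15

The moduli are pairwise coprime; M = 103·107·27·101·193 = 5800473531.
M/103 = 56315277; 56315277 ≡ 27 (mod 103); 27·42 ≡ 1, so inverse 42.
M/107 = 54210033; 54210033 ≡ 88 (mod 107); 88·45 ≡ 1, so inverse 45.
M/27 = 214832353; 214832353 ≡ 22 (mod 27); 22·16 ≡ 1, so inverse 16.
M/101 = 57430431; 57430431 ≡ 13 (mod 101); 13·70 ≡ 1, so inverse 70.
M/193 = 30054267; 30054267 ≡ 114 (mod 193); 114·171 ≡ 1, so inverse 171.
N ≡ 91·56315277·42 + 91·54210033·45 + 20·214832353·16 + 27·57430431·70 + 15·30054267·171 = 691606136234.
691606136234 mod 5800473531 = 1349786045.

1349786045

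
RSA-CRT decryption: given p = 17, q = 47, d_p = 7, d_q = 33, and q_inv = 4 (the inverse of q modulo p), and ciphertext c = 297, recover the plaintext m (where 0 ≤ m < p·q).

219

m₁ = c^(d_p) mod p: c ≡ 8 (mod 17), and 8^7 mod 17 = 15.
m₂ = c^(d_q) mod q: c ≡ 15 (mod 47), and 15^33 mod 47 = 31.
h = q_inv·(m₁ − m₂) mod p = 4·(15 − 31) mod 17 = 4.
m = m₂ + h·q = 31 + 4·47 = 219.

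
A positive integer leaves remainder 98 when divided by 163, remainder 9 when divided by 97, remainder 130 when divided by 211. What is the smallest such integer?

2499214

The moduli are pairwise coprime; N = 163·97·211 = 3336121.
N/163 = 20467; 20467 ≡ 92 (mod 163); 92·101 ≡ 1, so inverse 101.
N/97 = 34393; 34393 ≡ 55 (mod 97); 55·30 ≡ 1, so inverse 30.
N/211 = 15811; 15811 ≡ 197 (mod 211); 197·15 ≡ 1, so inverse 15.
k ≡ 98·20467·101 + 9·34393·30 + 130·15811·15 = 242699926.
242699926 mod 3336121 = 2499214.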